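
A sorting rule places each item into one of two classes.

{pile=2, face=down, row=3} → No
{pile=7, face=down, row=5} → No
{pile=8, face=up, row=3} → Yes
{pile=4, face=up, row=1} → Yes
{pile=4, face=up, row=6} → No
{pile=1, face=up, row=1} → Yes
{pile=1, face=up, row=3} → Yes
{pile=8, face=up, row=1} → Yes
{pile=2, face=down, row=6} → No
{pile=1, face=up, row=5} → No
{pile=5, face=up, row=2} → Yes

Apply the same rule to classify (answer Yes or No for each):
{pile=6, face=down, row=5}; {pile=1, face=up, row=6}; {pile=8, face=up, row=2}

No, No, Yes

The simplest hypothesis consistent with all the labels is: face is up AND row ≤ 3.
{pile=6, face=down, row=5}: No (face is down, row = 5).
{pile=1, face=up, row=6}: No (face is up, row = 6).
{pile=8, face=up, row=2}: Yes (face is up, row = 2).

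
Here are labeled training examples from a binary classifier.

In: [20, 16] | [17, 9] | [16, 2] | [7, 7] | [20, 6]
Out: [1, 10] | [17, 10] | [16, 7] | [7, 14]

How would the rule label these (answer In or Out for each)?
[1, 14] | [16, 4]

Out, In

A rule that fits every label: sum is even — true of each 'In' example, false of each 'Out' one.
Out: [1, 14], since 1+14 = 15. In: [16, 4], since 16+4 = 20.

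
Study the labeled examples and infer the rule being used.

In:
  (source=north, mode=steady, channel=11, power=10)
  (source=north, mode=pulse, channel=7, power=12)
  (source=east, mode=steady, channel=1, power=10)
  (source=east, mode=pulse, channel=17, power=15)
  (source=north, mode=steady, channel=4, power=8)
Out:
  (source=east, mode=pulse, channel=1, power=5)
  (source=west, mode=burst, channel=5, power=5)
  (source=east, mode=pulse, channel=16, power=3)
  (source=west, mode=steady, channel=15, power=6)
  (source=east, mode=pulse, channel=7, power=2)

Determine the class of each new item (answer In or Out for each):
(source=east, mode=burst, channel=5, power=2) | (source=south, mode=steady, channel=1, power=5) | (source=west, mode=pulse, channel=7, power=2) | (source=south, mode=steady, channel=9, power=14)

The common property of the 'In' items is: power ≥ 8. No 'Out' item has it.
Out: (source=east, mode=burst, channel=5, power=2), since power = 2. Out: (source=south, mode=steady, channel=1, power=5), since power = 5. Out: (source=west, mode=pulse, channel=7, power=2), since power = 2. In: (source=south, mode=steady, channel=9, power=14), since power = 14.

Out, Out, Out, In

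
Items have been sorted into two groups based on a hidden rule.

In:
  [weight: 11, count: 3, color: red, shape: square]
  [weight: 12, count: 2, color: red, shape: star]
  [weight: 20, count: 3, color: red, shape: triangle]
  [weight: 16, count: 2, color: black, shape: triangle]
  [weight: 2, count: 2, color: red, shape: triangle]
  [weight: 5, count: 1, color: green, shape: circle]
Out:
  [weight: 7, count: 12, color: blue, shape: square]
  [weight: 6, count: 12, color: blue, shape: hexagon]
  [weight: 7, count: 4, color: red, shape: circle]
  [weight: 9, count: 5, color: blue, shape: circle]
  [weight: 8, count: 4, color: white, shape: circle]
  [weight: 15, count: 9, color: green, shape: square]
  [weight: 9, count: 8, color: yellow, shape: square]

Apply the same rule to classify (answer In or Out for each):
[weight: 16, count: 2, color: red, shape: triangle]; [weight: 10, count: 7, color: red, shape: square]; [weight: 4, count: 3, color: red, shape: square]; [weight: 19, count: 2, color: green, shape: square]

The distinguishing property — count ≤ 3 — holds for all the 'In' cases and none of the 'Out' cases.
In: [weight: 16, count: 2, color: red, shape: triangle], since count = 2. Out: [weight: 10, count: 7, color: red, shape: square], since count = 7. In: [weight: 4, count: 3, color: red, shape: square], since count = 3. In: [weight: 19, count: 2, color: green, shape: square], since count = 2.

In, Out, In, In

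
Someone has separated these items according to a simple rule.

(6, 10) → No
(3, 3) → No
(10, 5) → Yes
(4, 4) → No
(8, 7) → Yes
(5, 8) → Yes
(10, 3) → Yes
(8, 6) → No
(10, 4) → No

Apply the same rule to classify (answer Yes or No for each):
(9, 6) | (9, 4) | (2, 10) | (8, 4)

Yes, Yes, No, No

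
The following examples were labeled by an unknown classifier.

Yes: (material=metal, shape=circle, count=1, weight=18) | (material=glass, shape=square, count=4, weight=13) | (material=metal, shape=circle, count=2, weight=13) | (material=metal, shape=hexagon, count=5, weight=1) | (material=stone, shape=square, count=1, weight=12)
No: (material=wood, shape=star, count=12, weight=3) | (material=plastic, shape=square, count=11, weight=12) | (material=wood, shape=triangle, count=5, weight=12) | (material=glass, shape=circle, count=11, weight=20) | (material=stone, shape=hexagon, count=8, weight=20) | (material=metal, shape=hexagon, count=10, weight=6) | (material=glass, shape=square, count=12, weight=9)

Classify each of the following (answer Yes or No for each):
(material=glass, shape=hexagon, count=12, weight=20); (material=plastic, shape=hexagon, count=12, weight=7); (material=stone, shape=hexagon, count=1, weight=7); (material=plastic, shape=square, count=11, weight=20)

The rule appears to be: count ≤ 4 OR weight = 1.
(material=glass, shape=hexagon, count=12, weight=20): count = 12, weight = 20, fails this test → No.
(material=plastic, shape=hexagon, count=12, weight=7): count = 12, weight = 7, fails this test → No.
(material=stone, shape=hexagon, count=1, weight=7): count = 1, weight = 7, satisfies this → Yes.
(material=plastic, shape=square, count=11, weight=20): count = 11, weight = 20, fails this test → No.

No, No, Yes, No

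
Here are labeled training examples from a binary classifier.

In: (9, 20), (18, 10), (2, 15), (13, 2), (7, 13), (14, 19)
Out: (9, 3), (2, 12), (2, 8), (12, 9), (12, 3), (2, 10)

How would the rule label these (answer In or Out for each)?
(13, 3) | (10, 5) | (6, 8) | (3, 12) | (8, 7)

In, Out, Out, Out, Out

'In' ⟺ max ≥ 13.
(13, 3): max 13 — matches, so In. (10, 5): max 10 — does not pass, so Out. (6, 8): max 8 — does not pass, so Out. (3, 12): max 12 — does not pass, so Out. (8, 7): max 8 — does not pass, so Out.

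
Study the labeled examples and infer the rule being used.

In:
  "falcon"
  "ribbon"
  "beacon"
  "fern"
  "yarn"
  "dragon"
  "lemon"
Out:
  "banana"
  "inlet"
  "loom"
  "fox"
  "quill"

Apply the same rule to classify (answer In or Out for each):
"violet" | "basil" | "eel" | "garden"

Out, Out, Out, In

Checking candidate rules against both groups, what survives is: ends with 'n'.
Out: "violet", since ends with 't'. Out: "basil", since ends with 'l'. Out: "eel", since ends with 'l'. In: "garden", since ends with 'n'.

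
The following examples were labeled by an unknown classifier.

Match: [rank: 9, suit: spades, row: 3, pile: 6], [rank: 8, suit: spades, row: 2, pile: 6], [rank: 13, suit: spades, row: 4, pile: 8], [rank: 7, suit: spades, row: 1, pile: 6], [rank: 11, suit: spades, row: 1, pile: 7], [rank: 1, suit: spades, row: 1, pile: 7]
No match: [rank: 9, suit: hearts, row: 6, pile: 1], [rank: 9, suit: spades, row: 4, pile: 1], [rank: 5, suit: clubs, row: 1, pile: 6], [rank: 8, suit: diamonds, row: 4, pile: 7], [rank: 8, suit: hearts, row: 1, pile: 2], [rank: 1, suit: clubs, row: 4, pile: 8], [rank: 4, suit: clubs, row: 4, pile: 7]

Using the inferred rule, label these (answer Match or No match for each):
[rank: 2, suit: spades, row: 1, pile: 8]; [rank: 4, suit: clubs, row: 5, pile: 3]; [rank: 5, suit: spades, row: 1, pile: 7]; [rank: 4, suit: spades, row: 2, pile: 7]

The pattern is that an item is 'Match' exactly when: suit is spades AND pile ≥ 2.
[rank: 2, suit: spades, row: 1, pile: 8]: suit is spades, pile = 8, meets the rule → Match.
[rank: 4, suit: clubs, row: 5, pile: 3]: suit is clubs, pile = 3, fails this test → No match.
[rank: 5, suit: spades, row: 1, pile: 7]: suit is spades, pile = 7, meets the rule → Match.
[rank: 4, suit: spades, row: 2, pile: 7]: suit is spades, pile = 7, meets the rule → Match.

Match, No match, Match, Match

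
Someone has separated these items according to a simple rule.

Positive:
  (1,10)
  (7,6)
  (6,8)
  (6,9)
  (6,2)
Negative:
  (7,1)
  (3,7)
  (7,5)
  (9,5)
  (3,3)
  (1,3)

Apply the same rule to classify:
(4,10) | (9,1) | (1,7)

All 'Positive' examples share one property — product is even — and every 'Negative' example lacks it.
(4,10): 4·10 = 40 — matches, so Positive. (9,1): 9·1 = 9 — lacks this property, so Negative. (1,7): 1·7 = 7 — lacks this property, so Negative.

Positive, Negative, Negative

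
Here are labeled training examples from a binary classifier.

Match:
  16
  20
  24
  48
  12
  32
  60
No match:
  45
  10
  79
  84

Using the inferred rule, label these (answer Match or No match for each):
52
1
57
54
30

Match, No match, No match, No match, No match

The distinguishing property — multiple of 4 AND at most 60 — holds for all the 'Match' cases and none of the 'No match' cases.
52: 52 = 4·13, 52 ≤ 60, checks out → Match. 1: 1 = 4·0 + 1, 1 ≤ 60, doesn't qualify → No match. 57: 57 = 4·14 + 1, 57 ≤ 60, doesn't qualify → No match. 54: 54 = 4·13 + 2, 54 ≤ 60, doesn't qualify → No match. 30: 30 = 4·7 + 2, 30 ≤ 60, doesn't qualify → No match.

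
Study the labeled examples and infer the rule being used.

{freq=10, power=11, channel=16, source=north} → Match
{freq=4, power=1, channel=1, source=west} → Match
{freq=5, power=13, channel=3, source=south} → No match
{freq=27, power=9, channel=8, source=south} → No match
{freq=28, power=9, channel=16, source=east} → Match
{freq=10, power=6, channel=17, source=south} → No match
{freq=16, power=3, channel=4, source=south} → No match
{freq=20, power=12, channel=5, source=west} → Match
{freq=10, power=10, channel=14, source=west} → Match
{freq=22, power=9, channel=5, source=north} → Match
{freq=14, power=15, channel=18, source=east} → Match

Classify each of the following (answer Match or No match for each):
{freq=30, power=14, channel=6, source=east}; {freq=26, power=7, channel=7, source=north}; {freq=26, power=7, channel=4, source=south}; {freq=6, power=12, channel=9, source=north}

Match, Match, No match, Match

Every 'Match' example satisfies: source is not south. None of the 'No match' examples do.
{freq=30, power=14, channel=6, source=east}: source is east — passes, so Match. {freq=26, power=7, channel=7, source=north}: source is north — passes, so Match. {freq=26, power=7, channel=4, source=south}: source is south — fails the rule, so No match. {freq=6, power=12, channel=9, source=north}: source is north — passes, so Match.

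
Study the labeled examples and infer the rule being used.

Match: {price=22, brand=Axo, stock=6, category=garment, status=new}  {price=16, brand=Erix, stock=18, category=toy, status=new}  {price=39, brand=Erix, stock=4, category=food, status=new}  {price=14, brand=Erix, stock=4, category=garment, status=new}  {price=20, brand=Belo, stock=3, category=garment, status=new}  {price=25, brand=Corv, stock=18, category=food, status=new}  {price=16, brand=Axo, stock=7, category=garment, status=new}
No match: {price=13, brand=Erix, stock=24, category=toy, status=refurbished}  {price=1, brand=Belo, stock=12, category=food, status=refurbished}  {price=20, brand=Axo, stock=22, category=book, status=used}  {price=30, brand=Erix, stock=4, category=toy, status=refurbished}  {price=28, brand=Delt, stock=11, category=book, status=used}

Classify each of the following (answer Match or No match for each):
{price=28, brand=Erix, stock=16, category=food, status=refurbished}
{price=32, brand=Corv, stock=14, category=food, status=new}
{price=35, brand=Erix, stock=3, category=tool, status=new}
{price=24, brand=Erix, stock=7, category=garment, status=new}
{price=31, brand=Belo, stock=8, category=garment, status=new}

No match, Match, Match, Match, Match

The rule appears to be: status is new.
{price=28, brand=Erix, stock=16, category=food, status=refurbished} — status is refurbished, hence No match.
{price=32, brand=Corv, stock=14, category=food, status=new} — status is new, hence Match.
{price=35, brand=Erix, stock=3, category=tool, status=new} — status is new, hence Match.
{price=24, brand=Erix, stock=7, category=garment, status=new} — status is new, hence Match.
{price=31, brand=Belo, stock=8, category=garment, status=new} — status is new, hence Match.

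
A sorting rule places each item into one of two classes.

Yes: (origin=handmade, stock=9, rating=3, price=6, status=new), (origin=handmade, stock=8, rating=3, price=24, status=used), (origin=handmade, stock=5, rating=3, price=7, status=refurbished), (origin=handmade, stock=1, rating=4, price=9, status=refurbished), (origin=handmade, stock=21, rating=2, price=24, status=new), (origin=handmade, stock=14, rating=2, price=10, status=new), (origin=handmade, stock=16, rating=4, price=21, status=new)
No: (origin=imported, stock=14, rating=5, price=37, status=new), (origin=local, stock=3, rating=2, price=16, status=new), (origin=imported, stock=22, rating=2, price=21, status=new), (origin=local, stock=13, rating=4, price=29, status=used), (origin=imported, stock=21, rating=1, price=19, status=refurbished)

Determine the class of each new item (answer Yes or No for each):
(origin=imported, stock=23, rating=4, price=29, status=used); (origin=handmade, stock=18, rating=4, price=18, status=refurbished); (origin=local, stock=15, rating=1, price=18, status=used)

No, Yes, No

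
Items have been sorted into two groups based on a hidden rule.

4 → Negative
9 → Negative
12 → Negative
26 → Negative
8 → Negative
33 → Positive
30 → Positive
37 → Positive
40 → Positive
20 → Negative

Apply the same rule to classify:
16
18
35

Negative, Negative, Positive

'Positive' ⟺ at least 30.
16: 16 < 30 — does not satisfy this, so Negative. 18: 18 < 30 — does not satisfy this, so Negative. 35: 35 ≥ 30 — passes, so Positive.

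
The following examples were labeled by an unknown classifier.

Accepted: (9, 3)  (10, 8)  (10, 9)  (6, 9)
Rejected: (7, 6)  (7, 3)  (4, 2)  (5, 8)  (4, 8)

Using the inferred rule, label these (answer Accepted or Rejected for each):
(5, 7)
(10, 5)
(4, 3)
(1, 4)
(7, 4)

Rejected, Accepted, Rejected, Rejected, Rejected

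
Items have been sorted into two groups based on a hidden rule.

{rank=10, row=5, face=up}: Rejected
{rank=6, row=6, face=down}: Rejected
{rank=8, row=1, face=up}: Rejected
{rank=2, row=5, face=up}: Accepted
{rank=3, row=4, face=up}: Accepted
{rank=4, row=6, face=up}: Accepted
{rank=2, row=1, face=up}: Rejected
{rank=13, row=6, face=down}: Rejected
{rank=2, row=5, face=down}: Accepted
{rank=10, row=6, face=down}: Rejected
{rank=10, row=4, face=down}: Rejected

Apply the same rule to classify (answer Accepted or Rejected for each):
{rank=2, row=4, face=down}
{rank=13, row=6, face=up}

The pattern is that an item is 'Accepted' exactly when: rank ≤ 4 AND row ≥ 4.
{rank=2, row=4, face=down}: Accepted (rank = 2, row = 4). {rank=13, row=6, face=up}: Rejected (rank = 13, row = 6).

Accepted, Rejected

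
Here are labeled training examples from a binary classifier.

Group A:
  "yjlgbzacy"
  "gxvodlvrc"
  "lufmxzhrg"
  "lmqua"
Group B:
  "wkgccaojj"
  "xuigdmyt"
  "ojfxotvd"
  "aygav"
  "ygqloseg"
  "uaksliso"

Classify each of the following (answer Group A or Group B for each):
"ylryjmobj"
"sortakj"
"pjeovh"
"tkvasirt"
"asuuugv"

Group A, Group B, Group B, Group B, Group B

The rule appears to be: odd length AND contains 'l'.
"ylryjmobj": length 9, has 'l', satisfies this → Group A.
"sortakj": length 7, no 'l', does not fit → Group B.
"pjeovh": length 6, no 'l', does not fit → Group B.
"tkvasirt": length 8, no 'l', does not fit → Group B.
"asuuugv": length 7, no 'l', does not fit → Group B.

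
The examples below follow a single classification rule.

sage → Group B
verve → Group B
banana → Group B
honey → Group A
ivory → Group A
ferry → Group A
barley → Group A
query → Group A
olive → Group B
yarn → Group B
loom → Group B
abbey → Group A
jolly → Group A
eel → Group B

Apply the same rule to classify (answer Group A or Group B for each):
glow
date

Rule: ends with 'y'. This holds for each 'Group A' example and fails for each 'Group B' one.
glow → ends with 'w' → Group B.
date → ends with 'e' → Group B.

Group B, Group B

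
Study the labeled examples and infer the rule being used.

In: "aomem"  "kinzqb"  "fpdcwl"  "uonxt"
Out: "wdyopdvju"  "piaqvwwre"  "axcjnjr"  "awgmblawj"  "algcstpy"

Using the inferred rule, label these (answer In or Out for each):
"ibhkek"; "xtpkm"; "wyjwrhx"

Rule: length ≤ 6. This holds for each 'In' example and fails for each 'Out' one.

In, In, Out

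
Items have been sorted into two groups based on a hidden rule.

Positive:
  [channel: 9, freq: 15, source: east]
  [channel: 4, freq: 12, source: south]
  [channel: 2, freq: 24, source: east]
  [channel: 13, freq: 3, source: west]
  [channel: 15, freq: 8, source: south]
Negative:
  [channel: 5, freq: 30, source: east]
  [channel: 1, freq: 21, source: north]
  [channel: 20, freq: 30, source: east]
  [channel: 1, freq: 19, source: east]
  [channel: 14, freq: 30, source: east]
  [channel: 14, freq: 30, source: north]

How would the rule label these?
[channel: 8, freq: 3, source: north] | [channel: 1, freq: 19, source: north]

One predicate separates the groups cleanly: freq ≤ 24 AND channel ≥ 2.

Positive, Negative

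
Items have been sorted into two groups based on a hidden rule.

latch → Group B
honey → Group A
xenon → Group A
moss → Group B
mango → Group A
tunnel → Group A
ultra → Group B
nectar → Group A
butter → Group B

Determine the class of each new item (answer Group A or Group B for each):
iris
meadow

The rule appears to be: contains 'n'.
iris: no 'n', does not fit → Group B. meadow: no 'n', does not fit → Group B.

Group B, Group B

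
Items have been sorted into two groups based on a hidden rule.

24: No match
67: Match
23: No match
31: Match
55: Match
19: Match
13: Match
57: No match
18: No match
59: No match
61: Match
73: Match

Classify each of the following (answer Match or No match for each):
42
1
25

The distinguishing property — ≡ 1 (mod 3) — holds for all the 'Match' cases and none of the 'No match' cases.
42 → 42 mod 3 = 0 → No match.
1 → 1 mod 3 = 1 → Match.
25 → 25 mod 3 = 1 → Match.

No match, Match, Match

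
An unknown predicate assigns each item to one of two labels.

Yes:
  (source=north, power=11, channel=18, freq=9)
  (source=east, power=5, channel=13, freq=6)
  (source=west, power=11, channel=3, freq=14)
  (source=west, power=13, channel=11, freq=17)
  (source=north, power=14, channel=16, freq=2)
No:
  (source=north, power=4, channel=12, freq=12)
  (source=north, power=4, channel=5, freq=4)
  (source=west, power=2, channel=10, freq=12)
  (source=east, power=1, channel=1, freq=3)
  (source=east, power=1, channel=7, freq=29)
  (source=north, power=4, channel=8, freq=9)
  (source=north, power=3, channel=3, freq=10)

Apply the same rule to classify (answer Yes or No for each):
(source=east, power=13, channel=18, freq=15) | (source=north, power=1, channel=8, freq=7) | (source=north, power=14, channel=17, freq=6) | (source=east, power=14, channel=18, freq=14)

The classifier is using: power ≥ 5.

Yes, No, Yes, Yes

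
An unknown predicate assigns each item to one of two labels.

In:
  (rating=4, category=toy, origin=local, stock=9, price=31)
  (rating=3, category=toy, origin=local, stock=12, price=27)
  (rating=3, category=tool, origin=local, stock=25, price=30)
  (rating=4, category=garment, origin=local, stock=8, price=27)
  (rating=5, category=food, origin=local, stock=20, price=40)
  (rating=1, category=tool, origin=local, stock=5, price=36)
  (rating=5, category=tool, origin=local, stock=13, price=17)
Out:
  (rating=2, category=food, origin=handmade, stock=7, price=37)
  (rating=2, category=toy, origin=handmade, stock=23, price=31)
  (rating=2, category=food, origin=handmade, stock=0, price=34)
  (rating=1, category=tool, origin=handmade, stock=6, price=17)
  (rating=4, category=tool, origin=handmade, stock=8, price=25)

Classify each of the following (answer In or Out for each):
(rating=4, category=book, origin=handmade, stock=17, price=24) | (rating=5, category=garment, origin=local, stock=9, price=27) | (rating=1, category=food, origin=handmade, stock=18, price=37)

Out, In, Out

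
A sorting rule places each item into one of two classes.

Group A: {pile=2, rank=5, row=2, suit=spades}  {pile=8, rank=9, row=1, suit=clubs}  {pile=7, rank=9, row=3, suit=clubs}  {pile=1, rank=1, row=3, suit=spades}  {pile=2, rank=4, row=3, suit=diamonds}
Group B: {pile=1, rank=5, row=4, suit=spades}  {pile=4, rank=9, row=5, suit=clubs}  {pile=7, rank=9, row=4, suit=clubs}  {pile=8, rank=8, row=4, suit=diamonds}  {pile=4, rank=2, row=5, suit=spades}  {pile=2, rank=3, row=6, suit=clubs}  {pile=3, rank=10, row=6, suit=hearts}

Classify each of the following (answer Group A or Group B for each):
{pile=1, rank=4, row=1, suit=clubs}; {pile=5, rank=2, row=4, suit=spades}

'Group A' ⟺ row ≤ 3.
{pile=1, rank=4, row=1, suit=clubs} — row = 1, hence Group A.
{pile=5, rank=2, row=4, suit=spades} — row = 4, hence Group B.

Group A, Group B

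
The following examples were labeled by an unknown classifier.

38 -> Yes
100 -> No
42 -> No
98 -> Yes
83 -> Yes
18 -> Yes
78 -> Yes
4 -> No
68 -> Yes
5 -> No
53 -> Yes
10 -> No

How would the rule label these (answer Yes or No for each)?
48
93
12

The classifier is using: digit sum ≥ 7.
48: digit sum 4+8 = 12, satisfies this → Yes.
93: digit sum 9+3 = 12, satisfies this → Yes.
12: digit sum 1+2 = 3, does not pass → No.

Yes, Yes, No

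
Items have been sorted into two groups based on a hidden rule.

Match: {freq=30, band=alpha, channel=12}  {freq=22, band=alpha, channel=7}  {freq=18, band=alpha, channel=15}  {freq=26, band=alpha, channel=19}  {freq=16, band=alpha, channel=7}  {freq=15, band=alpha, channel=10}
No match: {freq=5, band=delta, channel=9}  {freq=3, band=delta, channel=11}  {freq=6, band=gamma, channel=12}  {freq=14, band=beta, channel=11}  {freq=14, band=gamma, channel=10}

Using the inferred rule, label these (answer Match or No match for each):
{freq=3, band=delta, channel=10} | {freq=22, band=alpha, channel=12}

No match, Match

The common property of the 'Match' items is: band is alpha. No 'No match' item has it.
{freq=3, band=delta, channel=10} → band is delta → No match.
{freq=22, band=alpha, channel=12} → band is alpha → Match.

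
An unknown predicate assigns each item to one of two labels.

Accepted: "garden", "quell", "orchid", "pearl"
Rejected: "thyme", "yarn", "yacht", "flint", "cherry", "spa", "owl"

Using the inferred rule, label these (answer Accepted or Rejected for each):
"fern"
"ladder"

Rejected, Accepted

'Accepted' ⟺ has ≥ 2 vowels.
"fern": 1 vowel — lacks this property, so Rejected.
"ladder": 2 vowels — checks out, so Accepted.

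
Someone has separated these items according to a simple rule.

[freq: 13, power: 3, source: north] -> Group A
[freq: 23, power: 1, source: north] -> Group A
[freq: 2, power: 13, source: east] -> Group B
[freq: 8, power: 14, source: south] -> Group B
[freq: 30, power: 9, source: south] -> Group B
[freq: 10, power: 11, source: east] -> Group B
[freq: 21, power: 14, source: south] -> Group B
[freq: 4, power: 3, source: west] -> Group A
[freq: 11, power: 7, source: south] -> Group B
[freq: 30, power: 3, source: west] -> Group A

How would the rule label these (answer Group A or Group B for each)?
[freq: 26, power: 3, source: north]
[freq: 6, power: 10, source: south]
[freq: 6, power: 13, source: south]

The pattern is that an item is 'Group A' exactly when: power ≤ 3.
Group A: [freq: 26, power: 3, source: north], since power = 3. Group B: [freq: 6, power: 10, source: south], since power = 10. Group B: [freq: 6, power: 13, source: south], since power = 13.

Group A, Group B, Group B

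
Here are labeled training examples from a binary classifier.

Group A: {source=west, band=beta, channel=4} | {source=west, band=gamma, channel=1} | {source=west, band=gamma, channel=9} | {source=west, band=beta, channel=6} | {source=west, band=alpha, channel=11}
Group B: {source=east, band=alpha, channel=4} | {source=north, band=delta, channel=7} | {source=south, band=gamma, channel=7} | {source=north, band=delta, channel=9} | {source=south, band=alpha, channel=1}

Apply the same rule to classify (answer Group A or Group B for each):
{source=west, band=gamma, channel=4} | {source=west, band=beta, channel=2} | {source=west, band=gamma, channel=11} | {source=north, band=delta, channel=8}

Group A, Group A, Group A, Group B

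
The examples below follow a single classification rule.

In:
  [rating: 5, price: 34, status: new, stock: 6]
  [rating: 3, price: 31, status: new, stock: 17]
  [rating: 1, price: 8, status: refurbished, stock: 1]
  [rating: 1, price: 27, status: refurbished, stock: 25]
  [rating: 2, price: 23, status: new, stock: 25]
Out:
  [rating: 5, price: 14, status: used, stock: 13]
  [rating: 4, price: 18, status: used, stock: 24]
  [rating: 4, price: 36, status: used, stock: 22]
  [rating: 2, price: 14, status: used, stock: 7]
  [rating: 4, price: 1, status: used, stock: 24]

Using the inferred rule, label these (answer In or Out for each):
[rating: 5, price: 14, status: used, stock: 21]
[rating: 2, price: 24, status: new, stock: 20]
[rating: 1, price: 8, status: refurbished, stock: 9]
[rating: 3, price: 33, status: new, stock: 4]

One predicate separates the groups cleanly: status is not used.
[rating: 5, price: 14, status: used, stock: 21] — status is used, hence Out.
[rating: 2, price: 24, status: new, stock: 20] — status is new, hence In.
[rating: 1, price: 8, status: refurbished, stock: 9] — status is refurbished, hence In.
[rating: 3, price: 33, status: new, stock: 4] — status is new, hence In.

Out, In, In, In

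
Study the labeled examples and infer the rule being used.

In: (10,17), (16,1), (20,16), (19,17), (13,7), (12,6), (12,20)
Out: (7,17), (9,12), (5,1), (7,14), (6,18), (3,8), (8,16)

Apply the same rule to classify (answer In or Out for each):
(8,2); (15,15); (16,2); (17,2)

Out, In, In, In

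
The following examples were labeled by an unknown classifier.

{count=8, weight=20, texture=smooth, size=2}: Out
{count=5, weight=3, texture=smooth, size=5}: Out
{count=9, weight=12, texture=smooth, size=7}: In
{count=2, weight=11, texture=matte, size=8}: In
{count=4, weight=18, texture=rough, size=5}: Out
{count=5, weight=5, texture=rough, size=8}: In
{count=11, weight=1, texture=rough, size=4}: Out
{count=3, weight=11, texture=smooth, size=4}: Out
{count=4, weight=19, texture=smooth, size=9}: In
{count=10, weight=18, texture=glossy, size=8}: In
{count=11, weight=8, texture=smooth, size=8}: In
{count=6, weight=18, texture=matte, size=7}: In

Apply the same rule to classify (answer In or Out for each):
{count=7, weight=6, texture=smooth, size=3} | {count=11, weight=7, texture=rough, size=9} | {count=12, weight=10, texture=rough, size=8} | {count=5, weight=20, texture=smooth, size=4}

The classifier is using: size ≥ 7.
{count=7, weight=6, texture=smooth, size=3} → size = 3 → Out.
{count=11, weight=7, texture=rough, size=9} → size = 9 → In.
{count=12, weight=10, texture=rough, size=8} → size = 8 → In.
{count=5, weight=20, texture=smooth, size=4} → size = 4 → Out.

Out, In, In, Out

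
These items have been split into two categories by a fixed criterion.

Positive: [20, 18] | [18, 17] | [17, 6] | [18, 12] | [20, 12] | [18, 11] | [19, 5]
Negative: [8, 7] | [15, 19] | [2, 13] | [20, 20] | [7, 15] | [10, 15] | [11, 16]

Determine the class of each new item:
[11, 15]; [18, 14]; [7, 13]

The classifier is using: first > second AND sum ≥ 22.
[11, 15]: 11 < 15, 11+15 = 26 — fails this test, so Negative. [18, 14]: 18 > 14, 18+14 = 32 — satisfies this, so Positive. [7, 13]: 7 < 13, 7+13 = 20 — fails this test, so Negative.

Negative, Positive, Negative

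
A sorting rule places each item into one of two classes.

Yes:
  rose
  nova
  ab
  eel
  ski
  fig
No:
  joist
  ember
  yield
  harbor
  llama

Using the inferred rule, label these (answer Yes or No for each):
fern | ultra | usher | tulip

The rule appears to be: length ≤ 4.

Yes, No, No, No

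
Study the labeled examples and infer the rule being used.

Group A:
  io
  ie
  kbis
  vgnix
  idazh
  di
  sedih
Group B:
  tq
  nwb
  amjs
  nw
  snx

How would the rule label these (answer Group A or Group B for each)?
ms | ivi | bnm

Group B, Group A, Group B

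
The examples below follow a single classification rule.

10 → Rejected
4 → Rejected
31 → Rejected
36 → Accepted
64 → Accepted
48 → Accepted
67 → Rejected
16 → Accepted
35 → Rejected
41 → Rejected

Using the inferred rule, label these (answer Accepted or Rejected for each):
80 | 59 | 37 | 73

Every 'Accepted' example satisfies: even AND at least 16. None of the 'Rejected' examples do.

Accepted, Rejected, Rejected, Rejected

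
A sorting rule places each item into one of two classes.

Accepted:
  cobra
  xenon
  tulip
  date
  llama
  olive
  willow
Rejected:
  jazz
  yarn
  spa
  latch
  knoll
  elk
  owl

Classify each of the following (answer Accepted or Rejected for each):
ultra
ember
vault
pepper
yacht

The pattern is that an item is 'Accepted' exactly when: has ≥ 2 vowels.
ultra — 2 vowels, hence Accepted. ember — 2 vowels, hence Accepted. vault — 2 vowels, hence Accepted. pepper — 2 vowels, hence Accepted. yacht — 1 vowel, hence Rejected.

Accepted, Accepted, Accepted, Accepted, Rejected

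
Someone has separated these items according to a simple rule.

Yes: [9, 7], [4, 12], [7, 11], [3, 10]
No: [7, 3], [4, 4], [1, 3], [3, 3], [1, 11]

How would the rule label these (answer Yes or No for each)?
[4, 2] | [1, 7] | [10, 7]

The simplest hypothesis consistent with all the labels is: sum ≥ 13.

No, No, Yes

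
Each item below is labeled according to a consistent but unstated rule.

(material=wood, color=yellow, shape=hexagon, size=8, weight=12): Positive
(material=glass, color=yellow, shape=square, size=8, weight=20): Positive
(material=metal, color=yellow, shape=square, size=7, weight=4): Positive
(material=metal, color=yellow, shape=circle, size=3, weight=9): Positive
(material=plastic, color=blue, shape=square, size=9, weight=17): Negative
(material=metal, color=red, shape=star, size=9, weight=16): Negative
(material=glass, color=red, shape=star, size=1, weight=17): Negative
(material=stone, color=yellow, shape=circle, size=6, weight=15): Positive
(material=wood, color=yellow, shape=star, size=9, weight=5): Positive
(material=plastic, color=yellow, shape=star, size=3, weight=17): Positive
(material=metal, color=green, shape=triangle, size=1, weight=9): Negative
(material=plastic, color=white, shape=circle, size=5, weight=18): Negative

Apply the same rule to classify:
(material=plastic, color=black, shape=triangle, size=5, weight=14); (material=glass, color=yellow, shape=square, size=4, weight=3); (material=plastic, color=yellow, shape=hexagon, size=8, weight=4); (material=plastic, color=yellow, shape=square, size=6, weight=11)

Negative, Positive, Positive, Positive

The pattern is that an item is 'Positive' exactly when: color is yellow.
(material=plastic, color=black, shape=triangle, size=5, weight=14): color is black — does not satisfy this, so Negative. (material=glass, color=yellow, shape=square, size=4, weight=3): color is yellow — fits, so Positive. (material=plastic, color=yellow, shape=hexagon, size=8, weight=4): color is yellow — fits, so Positive. (material=plastic, color=yellow, shape=square, size=6, weight=11): color is yellow — fits, so Positive.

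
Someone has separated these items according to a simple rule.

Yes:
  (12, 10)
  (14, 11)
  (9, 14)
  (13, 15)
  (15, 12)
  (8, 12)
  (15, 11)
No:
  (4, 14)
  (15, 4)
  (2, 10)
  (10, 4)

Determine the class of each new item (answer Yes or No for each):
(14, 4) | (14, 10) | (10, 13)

No, Yes, Yes

The rule appears to be: sum ≥ 20.
(14, 4) — 14+4 = 18, hence No.
(14, 10) — 14+10 = 24, hence Yes.
(10, 13) — 10+13 = 23, hence Yes.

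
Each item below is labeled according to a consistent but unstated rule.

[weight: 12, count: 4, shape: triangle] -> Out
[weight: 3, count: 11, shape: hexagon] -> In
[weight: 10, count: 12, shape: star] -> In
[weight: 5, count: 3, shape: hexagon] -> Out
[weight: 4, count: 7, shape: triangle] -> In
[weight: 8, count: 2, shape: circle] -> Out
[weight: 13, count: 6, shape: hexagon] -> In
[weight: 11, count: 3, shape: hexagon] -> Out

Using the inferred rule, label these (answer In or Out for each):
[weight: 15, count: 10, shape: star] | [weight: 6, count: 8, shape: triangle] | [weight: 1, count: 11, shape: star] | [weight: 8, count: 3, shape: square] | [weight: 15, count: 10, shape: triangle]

Every 'In' example satisfies: count ≥ 6. None of the 'Out' examples do.
[weight: 15, count: 10, shape: star]: In (count = 10).
[weight: 6, count: 8, shape: triangle]: In (count = 8).
[weight: 1, count: 11, shape: star]: In (count = 11).
[weight: 8, count: 3, shape: square]: Out (count = 3).
[weight: 15, count: 10, shape: triangle]: In (count = 10).

In, In, In, Out, In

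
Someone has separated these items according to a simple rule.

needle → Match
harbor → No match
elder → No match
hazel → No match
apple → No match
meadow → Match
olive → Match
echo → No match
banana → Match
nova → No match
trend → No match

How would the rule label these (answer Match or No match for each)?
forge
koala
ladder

The common property of the 'Match' items is: has ≥ 3 vowels. No 'No match' item has it.
forge: 2 vowels, does not fit → No match.
koala: 3 vowels, qualifies → Match.
ladder: 2 vowels, does not fit → No match.

No match, Match, No match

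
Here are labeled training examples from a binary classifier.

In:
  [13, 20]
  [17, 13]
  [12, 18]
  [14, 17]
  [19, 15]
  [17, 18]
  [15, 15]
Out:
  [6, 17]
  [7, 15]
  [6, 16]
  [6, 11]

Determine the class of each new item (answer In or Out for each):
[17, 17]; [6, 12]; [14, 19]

In, Out, In

The common property of the 'In' items is: sum ≥ 30. No 'Out' item has it.
[17, 17] — 17+17 = 34, hence In.
[6, 12] — 6+12 = 18, hence Out.
[14, 19] — 14+19 = 33, hence In.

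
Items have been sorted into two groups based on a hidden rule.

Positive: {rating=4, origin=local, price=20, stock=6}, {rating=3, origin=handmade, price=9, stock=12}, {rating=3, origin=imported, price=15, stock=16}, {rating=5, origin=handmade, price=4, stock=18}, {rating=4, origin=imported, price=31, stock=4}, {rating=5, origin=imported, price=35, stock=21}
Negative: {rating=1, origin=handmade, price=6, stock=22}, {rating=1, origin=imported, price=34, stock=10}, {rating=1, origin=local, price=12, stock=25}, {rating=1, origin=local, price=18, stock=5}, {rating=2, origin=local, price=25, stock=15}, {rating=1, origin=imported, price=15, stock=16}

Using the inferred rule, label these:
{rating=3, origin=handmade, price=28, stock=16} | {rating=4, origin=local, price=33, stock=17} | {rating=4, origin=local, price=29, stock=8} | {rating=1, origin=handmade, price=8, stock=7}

Positive, Positive, Positive, Negative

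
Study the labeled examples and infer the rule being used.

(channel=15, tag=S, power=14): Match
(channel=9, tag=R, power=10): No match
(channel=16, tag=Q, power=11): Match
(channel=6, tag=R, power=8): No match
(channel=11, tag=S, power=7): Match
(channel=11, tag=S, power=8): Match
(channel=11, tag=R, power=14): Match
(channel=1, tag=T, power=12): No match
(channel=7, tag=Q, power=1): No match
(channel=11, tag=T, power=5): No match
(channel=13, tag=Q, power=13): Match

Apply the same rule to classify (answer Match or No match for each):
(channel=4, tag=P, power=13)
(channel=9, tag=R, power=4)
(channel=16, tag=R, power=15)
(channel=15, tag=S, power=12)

The pattern is that an item is 'Match' exactly when: channel ≥ 11 AND power ≥ 7.

No match, No match, Match, Match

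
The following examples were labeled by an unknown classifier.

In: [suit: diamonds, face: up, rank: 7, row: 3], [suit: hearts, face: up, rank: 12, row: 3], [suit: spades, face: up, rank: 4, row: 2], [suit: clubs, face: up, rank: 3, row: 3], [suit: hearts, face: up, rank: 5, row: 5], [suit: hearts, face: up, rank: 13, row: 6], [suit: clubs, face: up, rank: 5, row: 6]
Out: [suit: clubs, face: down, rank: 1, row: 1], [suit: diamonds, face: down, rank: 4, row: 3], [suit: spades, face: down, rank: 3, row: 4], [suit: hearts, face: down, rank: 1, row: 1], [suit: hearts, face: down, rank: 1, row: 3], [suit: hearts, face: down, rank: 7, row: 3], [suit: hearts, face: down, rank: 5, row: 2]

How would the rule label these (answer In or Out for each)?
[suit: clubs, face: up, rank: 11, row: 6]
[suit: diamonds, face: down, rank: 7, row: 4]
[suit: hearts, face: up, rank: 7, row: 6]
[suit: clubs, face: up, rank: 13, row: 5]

Comparing the two groups points to one rule — face is up.
[suit: clubs, face: up, rank: 11, row: 6]: In (face is up). [suit: diamonds, face: down, rank: 7, row: 4]: Out (face is down). [suit: hearts, face: up, rank: 7, row: 6]: In (face is up). [suit: clubs, face: up, rank: 13, row: 5]: In (face is up).

In, Out, In, In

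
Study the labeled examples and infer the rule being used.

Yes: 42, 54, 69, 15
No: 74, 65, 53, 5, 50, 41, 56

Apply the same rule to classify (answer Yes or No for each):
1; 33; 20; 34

No, Yes, No, No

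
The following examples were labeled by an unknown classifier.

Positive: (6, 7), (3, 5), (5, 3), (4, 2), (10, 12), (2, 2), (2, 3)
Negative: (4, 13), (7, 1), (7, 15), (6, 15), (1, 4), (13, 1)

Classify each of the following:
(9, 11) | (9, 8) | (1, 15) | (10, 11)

Positive, Positive, Negative, Positive

The distinguishing property — |first − second| ≤ 2 — holds for all the 'Positive' cases and none of the 'Negative' cases.
Positive: (9, 11), since |9−11| = 2.
Positive: (9, 8), since |9−8| = 1.
Negative: (1, 15), since |1−15| = 14.
Positive: (10, 11), since |10−11| = 1.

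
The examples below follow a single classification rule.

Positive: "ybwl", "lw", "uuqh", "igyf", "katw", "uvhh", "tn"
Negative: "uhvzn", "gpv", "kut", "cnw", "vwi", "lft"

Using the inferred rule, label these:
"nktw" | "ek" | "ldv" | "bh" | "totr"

Positive, Positive, Negative, Positive, Positive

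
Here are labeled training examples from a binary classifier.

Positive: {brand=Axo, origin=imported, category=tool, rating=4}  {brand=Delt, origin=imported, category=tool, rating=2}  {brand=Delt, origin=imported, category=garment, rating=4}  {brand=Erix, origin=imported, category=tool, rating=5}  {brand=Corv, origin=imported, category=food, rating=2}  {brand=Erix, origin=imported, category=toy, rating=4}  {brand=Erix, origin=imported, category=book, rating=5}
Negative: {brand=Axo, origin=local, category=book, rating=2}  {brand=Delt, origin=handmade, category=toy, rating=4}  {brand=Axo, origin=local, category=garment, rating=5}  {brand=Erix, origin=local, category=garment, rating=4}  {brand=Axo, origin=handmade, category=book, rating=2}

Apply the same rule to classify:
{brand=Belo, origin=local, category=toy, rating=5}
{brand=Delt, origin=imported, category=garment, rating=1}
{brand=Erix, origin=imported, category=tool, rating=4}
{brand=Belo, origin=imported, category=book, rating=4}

Negative, Positive, Positive, Positive

Every 'Positive' example satisfies: origin is imported. None of the 'Negative' examples do.
{brand=Belo, origin=local, category=toy, rating=5} — origin is local, hence Negative. {brand=Delt, origin=imported, category=garment, rating=1} — origin is imported, hence Positive. {brand=Erix, origin=imported, category=tool, rating=4} — origin is imported, hence Positive. {brand=Belo, origin=imported, category=book, rating=4} — origin is imported, hence Positive.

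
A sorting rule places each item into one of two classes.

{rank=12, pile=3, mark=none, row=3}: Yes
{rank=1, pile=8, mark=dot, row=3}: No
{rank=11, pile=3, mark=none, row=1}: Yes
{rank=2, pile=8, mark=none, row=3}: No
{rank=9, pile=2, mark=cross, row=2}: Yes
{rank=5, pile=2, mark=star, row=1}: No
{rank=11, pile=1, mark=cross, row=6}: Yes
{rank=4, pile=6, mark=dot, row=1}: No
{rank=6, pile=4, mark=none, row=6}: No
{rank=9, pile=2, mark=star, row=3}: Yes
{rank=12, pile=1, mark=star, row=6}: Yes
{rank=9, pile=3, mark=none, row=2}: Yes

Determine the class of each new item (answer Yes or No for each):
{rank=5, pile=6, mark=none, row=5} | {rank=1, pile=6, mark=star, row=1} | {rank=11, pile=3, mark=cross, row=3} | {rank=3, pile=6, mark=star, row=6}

Rule: rank ≥ 9. This holds for each 'Yes' example and fails for each 'No' one.
{rank=5, pile=6, mark=none, row=5} → rank = 5 → No. {rank=1, pile=6, mark=star, row=1} → rank = 1 → No. {rank=11, pile=3, mark=cross, row=3} → rank = 11 → Yes. {rank=3, pile=6, mark=star, row=6} → rank = 3 → No.

No, No, Yes, No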